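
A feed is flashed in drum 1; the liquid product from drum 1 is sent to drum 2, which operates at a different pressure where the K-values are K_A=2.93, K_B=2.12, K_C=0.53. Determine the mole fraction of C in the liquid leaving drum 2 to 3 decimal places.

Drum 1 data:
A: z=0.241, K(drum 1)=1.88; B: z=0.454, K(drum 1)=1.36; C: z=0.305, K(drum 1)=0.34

x_C (drum 2) = 0.737

Drum 1:
Material balance + equilibrium reduce to Σ zᵢ(Kᵢ−1)/(1+ψ₁(Kᵢ−1)) = 0.
Check two-phase: ΣzᵢKᵢ = 1.174 > 1 and Σzᵢ/Kᵢ = 1.359 > 1, so g(0) = 0.174 > 0 and g(1) = -0.359 < 0.
Newton–Raphson from ψ₁ = 0.5:
  ψ₁ = 0.500: g = -0.0147, g' = -0.428 → ψ₁ = 0.466
  ψ₁ = 0.466: g = -0.0002, g' = -0.414 → ψ₁ = 0.465
Converged at ψ₁ = 0.465.
Drum-1 compositions:
  A: x = 0.171, y = 0.321
  B: x = 0.389, y = 0.529
  C: x = 0.440, y = 0.150
Drum-2 feed = drum-1 liquid: z₂ = (0.1710, 0.3889, 0.4401).
Drum 2:
Newton iteration, ψ₂⁰ = 0.31:
  ψ₂ = 0.310: g = 0.2877, g' = -0.651 → ψ₂ = 0.752
  ψ₂ = 0.752: g = 0.0513, g' = -0.482 → ψ₂ = 0.858
  ψ₂ = 0.858: g = -0.0003, g' = -0.490 → ψ₂ = 0.857
Converged at ψ₂ = 0.857.
  A: x = 0.064, y = 0.189
  B: x = 0.198, y = 0.421
  C: x = 0.737, y = 0.391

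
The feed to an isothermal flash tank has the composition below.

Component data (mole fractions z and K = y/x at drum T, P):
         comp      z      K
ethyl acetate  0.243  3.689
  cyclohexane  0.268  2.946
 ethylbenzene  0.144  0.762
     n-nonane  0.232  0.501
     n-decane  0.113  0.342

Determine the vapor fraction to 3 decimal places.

Rachford–Rice: g(ψ) = Σ zᵢ(Kᵢ−1)/(1+ψ(Kᵢ−1)) = 0.
Feasibility: ΣzᵢKᵢ = 1.951, Σzᵢ/Kᵢ = 1.139 — both > 1, two phases present.
Iterate (Newton) starting at ψ = 0.5:
  ψ = 0.500: g = 0.2391, g' = -0.802 → ψ = 0.798
  ψ = 0.798: g = 0.0207, g' = -0.722 → ψ = 0.827
Converged at ψ = 0.827.

ψ = 0.827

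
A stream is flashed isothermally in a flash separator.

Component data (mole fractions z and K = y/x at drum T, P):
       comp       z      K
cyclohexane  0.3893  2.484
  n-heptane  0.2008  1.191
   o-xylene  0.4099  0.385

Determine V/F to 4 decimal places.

V/F = 0.5043

Rachford–Rice: g(V/F) = Σ zᵢ(Kᵢ−1)/(1+V/F(Kᵢ−1)) = 0.
g(0) = ΣzᵢKᵢ − 1 = 0.3640 and g(1) = 1 − Σzᵢ/Kᵢ = -0.3900, so a root lies in (0, 1).
Newton iteration, V/F⁰ = 0.43:
  V/F = 0.4300: g = 0.04539, g' = -0.6123 → V/F = 0.5041
  V/F = 0.5041: g = 0.00009, g' = -0.6123 → V/F = 0.5043
Converged at V/F = 0.5043.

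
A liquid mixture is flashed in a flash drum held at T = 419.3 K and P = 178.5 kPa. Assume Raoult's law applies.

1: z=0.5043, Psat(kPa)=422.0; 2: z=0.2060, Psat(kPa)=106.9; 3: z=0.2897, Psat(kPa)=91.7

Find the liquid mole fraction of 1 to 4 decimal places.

Raoult's law: Kᵢ = Pᵢˢᵃᵗ/P = Pᵢˢᵃᵗ/178.5.
  K_1 = 422.0/178.5 = 2.364146, K_2 = 106.9/178.5 = 0.598880, K_3 = 91.7/178.5 = 0.513725
Iterate (Newton) starting at V/F = 0.5:
  V/F = 0.5000: g = 0.11949, g' = -0.5031 → V/F = 0.7375
  V/F = 0.7375: g = 0.00594, g' = -0.4666 → V/F = 0.7502
Converged at V/F = 0.7502.
Compositions from xᵢ = zᵢ/(1+V/F(Kᵢ−1)), yᵢ = Kᵢxᵢ:
  1: x = 0.2492, y = 0.5892
  2: x = 0.2947, y = 0.1765
  3: x = 0.4561, y = 0.2343

x_1 = 0.2492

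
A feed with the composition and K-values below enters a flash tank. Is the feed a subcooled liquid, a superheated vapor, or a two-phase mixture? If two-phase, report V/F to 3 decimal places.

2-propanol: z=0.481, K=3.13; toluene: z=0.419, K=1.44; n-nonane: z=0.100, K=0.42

superheated vapor

ΣzᵢKᵢ = 2.151; Σzᵢ/Kᵢ = 0.683.
Since Σzᵢ/Kᵢ < 1 the mixture is above its dew point — single vapor phase.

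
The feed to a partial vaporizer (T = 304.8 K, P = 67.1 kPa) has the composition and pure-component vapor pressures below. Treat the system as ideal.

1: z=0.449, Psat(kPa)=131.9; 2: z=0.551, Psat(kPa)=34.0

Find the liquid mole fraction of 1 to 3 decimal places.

x_1 = 0.338

Raoult's law: Kᵢ = Pᵢˢᵃᵗ/P = Pᵢˢᵃᵗ/67.1.
  K_1 = 131.9/67.1 = 1.96572, K_2 = 34.0/67.1 = 0.50671
Binary case is linear: z₁(K₁−1)(1+ψ(K₂−1)) + z₂(K₂−1)(1+ψ(K₁−1)) = 0
⇒ ψ = [z₁(K₁−1)+z₂(K₂−1)] / [−(K₁−1)(K₂−1)] = 0.1618/0.4764 = 0.340
Compositions from xᵢ = zᵢ/(1+ψ(Kᵢ−1)), yᵢ = Kᵢxᵢ:
  1: x = 0.338, y = 0.665
  2: x = 0.662, y = 0.335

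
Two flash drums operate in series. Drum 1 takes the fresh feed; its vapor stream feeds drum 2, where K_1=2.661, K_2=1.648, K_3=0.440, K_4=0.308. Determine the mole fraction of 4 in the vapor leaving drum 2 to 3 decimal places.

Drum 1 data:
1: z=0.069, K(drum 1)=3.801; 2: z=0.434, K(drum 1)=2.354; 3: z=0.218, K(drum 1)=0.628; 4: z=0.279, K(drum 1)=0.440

Drum 1:
Iterate (Newton) starting at ψ₁ = 0.5:
  ψ₁ = 0.500: g = 0.1143, g' = -0.591 → ψ₁ = 0.693
  ψ₁ = 0.693: g = 0.0041, g' = -0.563 → ψ₁ = 0.701
Converged at ψ₁ = 0.701.
Drum-1 compositions:
  1: x = 0.023, y = 0.089
  2: x = 0.223, y = 0.524
  3: x = 0.295, y = 0.185
  4: x = 0.459, y = 0.202
Drum-2 feed = drum-1 vapor: z₂ = (0.0885, 0.5243, 0.1852, 0.2020).
Drum 2:
Let ψ₂ = V/F and solve Σ zᵢ(Kᵢ−1)/(1+ψ₂(Kᵢ−1)) = 0.
Check two-phase: ΣzᵢKᵢ = 1.243 > 1 and Σzᵢ/Kᵢ = 1.428 > 1, so g(0) = 0.243 > 0 and g(1) = -0.428 < 0.
Newton iteration, ψ₂⁰ = 0.5:
  ψ₂ = 0.500: g = -0.0208, g' = -0.537 → ψ₂ = 0.461
Converged at ψ₂ = 0.461.
  1: x = 0.050, y = 0.133
  2: x = 0.404, y = 0.665
  3: x = 0.250, y = 0.110
  4: x = 0.297, y = 0.091

y_4 (drum 2) = 0.091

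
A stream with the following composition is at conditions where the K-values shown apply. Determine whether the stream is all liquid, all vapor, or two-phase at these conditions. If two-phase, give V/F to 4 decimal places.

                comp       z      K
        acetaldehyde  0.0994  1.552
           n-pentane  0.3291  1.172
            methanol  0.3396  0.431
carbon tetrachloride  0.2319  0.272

all liquid

ΣzᵢKᵢ = 0.7494; Σzᵢ/Kᵢ = 1.9854.
Since ΣzᵢKᵢ < 1 the mixture is below its bubble point — single liquid phase.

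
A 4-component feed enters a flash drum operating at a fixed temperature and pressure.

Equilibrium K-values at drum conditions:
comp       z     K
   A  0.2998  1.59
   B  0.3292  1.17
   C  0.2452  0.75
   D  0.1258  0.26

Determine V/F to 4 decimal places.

Newton iteration, V/F⁰ = 0.5:
  V/F = 0.5000: g = -0.02965, g' = -0.2639 → V/F = 0.3876
  V/F = 0.3876: g = -0.00195, g' = -0.2317 → V/F = 0.3792
Converged at V/F = 0.3792.

V/F = 0.3792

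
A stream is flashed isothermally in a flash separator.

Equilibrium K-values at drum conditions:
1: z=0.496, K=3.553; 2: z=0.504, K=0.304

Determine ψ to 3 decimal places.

ψ = 0.515

Let ψ = V/F and solve Σ zᵢ(Kᵢ−1)/(1+ψ(Kᵢ−1)) = 0.
g(0) = ΣzᵢKᵢ − 1 = 0.916 and g(1) = 1 − Σzᵢ/Kᵢ = -0.797, so a root lies in (0, 1).
Iterate (Newton) starting at ψ = 0.5:
  ψ = 0.500: g = 0.0182, g' = -1.198 → ψ = 0.515
Converged at ψ = 0.515.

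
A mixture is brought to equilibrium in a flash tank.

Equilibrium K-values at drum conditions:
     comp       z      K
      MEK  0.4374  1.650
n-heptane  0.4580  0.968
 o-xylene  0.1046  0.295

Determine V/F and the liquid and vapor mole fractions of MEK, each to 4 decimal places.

Rachford–Rice: g(V/F) = Σ zᵢ(Kᵢ−1)/(1+V/F(Kᵢ−1)) = 0.
Feasibility: ΣzᵢKᵢ = 1.1959, Σzᵢ/Kᵢ = 1.0928 — both > 1, two phases present.
Iterate (Newton) starting at V/F = 0.46:
  V/F = 0.4600: g = 0.09486, g' = -0.2239 → V/F = 0.8837
  V/F = 0.8837: g = -0.03012, g' = -0.4409 → V/F = 0.8154
  V/F = 0.8154: g = -0.00268, g' = -0.3671 → V/F = 0.8081
  V/F = 0.8081: g = -0.00002, g' = -0.3607 → V/F = 0.8080
Converged at V/F = 0.8080.
Compositions from xᵢ = zᵢ/(1+V/F(Kᵢ−1)), yᵢ = Kᵢxᵢ:
  MEK: x = 0.2868, y = 0.4732
  n-heptane: x = 0.4702, y = 0.4551
  o-xylene: x = 0.2431, y = 0.0717

V/F = 0.8080, x_MEK = 0.2868, y_MEK = 0.4732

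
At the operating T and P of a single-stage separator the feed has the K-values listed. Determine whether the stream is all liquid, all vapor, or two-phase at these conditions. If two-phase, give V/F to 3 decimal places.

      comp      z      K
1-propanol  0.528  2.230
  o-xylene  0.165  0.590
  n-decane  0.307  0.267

two-phase, V/F = 0.449

ΣzᵢKᵢ = 1.357; Σzᵢ/Kᵢ = 1.666.
Both exceed 1, so a two-phase solution exists.
Let ψ = V/F and solve Σ zᵢ(Kᵢ−1)/(1+ψ(Kᵢ−1)) = 0.
Newton iteration, ψ⁰ = 0.5:
  ψ = 0.500: g = -0.0382, g' = -0.761 → ψ = 0.450
  ψ = 0.450: g = -0.0006, g' = -0.740 → ψ = 0.449
Converged at ψ = 0.449.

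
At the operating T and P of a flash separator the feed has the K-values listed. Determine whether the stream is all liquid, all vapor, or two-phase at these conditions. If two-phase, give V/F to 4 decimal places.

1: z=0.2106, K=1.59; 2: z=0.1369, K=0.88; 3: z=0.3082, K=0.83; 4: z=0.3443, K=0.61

ΣzᵢKᵢ = 0.9212; Σzᵢ/Kᵢ = 1.2238.
Since ΣzᵢKᵢ < 1 the mixture is below its bubble point — single liquid phase.

all liquid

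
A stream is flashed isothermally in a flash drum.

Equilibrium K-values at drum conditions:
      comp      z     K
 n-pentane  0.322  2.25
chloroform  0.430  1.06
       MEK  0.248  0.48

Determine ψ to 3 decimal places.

ψ = 0.816

Newton iteration, ψ⁰ = 0.5:
  ψ = 0.500: g = 0.0985, g' = -0.314 → ψ = 0.813
  ψ = 0.813: g = 0.0008, g' = -0.326 → ψ = 0.816
Converged at ψ = 0.816.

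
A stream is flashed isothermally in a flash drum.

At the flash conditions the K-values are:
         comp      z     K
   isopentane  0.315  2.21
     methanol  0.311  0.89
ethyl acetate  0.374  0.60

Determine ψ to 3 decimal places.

ψ = 0.552

Newton–Raphson from ψ = 0.5:
  ψ = 0.500: g = 0.0143, g' = -0.277 → ψ = 0.552
Converged at ψ = 0.552.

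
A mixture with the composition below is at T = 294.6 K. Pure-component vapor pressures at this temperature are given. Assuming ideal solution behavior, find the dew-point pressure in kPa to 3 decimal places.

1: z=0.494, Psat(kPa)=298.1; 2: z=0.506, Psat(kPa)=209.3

Pdew = 245.414 kPa

At the dew point ψ → 1, so Σzᵢ/Kᵢ = 1 with Kᵢ = Pᵢˢᵃᵗ/P ⇒ 1/P = Σzᵢ/Pᵢˢᵃᵗ.
1/P = 0.494/298.1 + 0.506/209.3 = 0.004075 ⇒ P = 245.414 kPa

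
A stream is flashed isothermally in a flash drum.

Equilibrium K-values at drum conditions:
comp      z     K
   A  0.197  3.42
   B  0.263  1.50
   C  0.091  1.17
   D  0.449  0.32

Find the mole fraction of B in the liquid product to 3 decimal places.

x_B = 0.226

Rachford–Rice: g(V/F) = Σ zᵢ(Kᵢ−1)/(1+V/F(Kᵢ−1)) = 0.
Check two-phase: ΣzᵢKᵢ = 1.318 > 1 and Σzᵢ/Kᵢ = 1.714 > 1, so g(0) = 0.318 > 0 and g(1) = -0.714 < 0.
Newton–Raphson from V/F = 0.43:
  V/F = 0.430: g = -0.0752, g' = -0.739 → V/F = 0.328
  V/F = 0.328: g = 0.0003, g' = -0.753 → V/F = 0.329
Converged at V/F = 0.329.
Compositions from xᵢ = zᵢ/(1+V/F(Kᵢ−1)), yᵢ = Kᵢxᵢ:
  A: x = 0.110, y = 0.375
  B: x = 0.226, y = 0.339
  C: x = 0.086, y = 0.101
  D: x = 0.578, y = 0.185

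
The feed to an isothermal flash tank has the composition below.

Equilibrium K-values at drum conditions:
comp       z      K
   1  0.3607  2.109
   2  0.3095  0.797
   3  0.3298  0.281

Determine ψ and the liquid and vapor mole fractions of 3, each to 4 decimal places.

Rachford–Rice: g(ψ) = Σ zᵢ(Kᵢ−1)/(1+ψ(Kᵢ−1)) = 0.
Feasibility: ΣzᵢKᵢ = 1.1001, Σzᵢ/Kᵢ = 1.7330 — both > 1, two phases present.
Newton iteration, ψ⁰ = 0.5:
  ψ = 0.5000: g = -0.18282, g' = -0.6150 → ψ = 0.2027
  ψ = 0.2027: g = -0.01652, g' = -0.5432 → ψ = 0.1723
  ψ = 0.1723: g = 0.00007, g' = -0.5485 → ψ = 0.1724
Converged at ψ = 0.1724.
Compositions from xᵢ = zᵢ/(1+ψ(Kᵢ−1)), yᵢ = Kᵢxᵢ:
  1: x = 0.3028, y = 0.6386
  2: x = 0.3207, y = 0.2556
  3: x = 0.3765, y = 0.1058

ψ = 0.1724, x_3 = 0.3765, y_3 = 0.1058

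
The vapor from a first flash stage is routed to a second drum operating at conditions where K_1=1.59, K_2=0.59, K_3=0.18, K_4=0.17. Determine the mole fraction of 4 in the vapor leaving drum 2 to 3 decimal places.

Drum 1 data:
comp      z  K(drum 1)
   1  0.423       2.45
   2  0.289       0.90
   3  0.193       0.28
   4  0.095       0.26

y_4 (drum 2) = 0.010

Drum 1:
Let ψ₁ = V/F and solve Σ zᵢ(Kᵢ−1)/(1+ψ₁(Kᵢ−1)) = 0.
Check two-phase: ΣzᵢKᵢ = 1.375 > 1 and Σzᵢ/Kᵢ = 1.548 > 1, so g(0) = 0.375 > 0 and g(1) = -0.548 < 0.
Newton iteration, ψ₁⁰ = 0.5:
  ψ₁ = 0.500: g = -0.0036, g' = -0.677 → ψ₁ = 0.495
Converged at ψ₁ = 0.495.
Drum-1 compositions:
  1: x = 0.246, y = 0.603
  2: x = 0.304, y = 0.274
  3: x = 0.300, y = 0.084
  4: x = 0.150, y = 0.039
Drum-2 feed = drum-1 vapor: z₂ = (0.6035, 0.2736, 0.0839, 0.0390).
Drum 2:
Iterate (Newton) starting at ψ₂ = 0.5:
  ψ₂ = 0.500: g = -0.0381, g' = -0.439 → ψ₂ = 0.413
  ψ₂ = 0.413: g = -0.0021, g' = -0.394 → ψ₂ = 0.408
Converged at ψ₂ = 0.408.
  1: x = 0.486, y = 0.773
  2: x = 0.329, y = 0.194
  3: x = 0.126, y = 0.023
  4: x = 0.059, y = 0.010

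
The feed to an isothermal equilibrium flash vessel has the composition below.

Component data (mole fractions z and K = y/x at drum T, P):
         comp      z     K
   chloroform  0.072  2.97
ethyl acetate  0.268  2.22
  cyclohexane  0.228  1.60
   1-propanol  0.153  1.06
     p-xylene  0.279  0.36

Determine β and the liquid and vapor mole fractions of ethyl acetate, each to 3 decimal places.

Newton–Raphson from β = 0.46:
  β = 0.460: g = 0.1469, g' = -0.521 → β = 0.742
  β = 0.742: g = -0.0074, g' = -0.610 → β = 0.730
Converged at β = 0.730.
Compositions from xᵢ = zᵢ/(1+β(Kᵢ−1)), yᵢ = Kᵢxᵢ:
  chloroform: x = 0.030, y = 0.088
  ethyl acetate: x = 0.142, y = 0.315
  cyclohexane: x = 0.159, y = 0.254
  1-propanol: x = 0.147, y = 0.155
  p-xylene: x = 0.524, y = 0.188

β = 0.730, x_ethyl acetate = 0.142, y_ethyl acetate = 0.315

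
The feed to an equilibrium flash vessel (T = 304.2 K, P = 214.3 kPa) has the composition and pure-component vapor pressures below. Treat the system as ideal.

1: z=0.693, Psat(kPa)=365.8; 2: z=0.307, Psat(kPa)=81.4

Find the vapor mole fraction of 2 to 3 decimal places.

y_2 = 0.202

Raoult's law: Kᵢ = Pᵢˢᵃᵗ/P = Pᵢˢᵃᵗ/214.3.
  K_1 = 365.8/214.3 = 1.70695, K_2 = 81.4/214.3 = 0.37984
Binary case is linear: z₁(K₁−1)(1+β(K₂−1)) + z₂(K₂−1)(1+β(K₁−1)) = 0
⇒ β = [z₁(K₁−1)+z₂(K₂−1)] / [−(K₁−1)(K₂−1)] = 0.2995/0.4384 = 0.683
Compositions from xᵢ = zᵢ/(1+β(Kᵢ−1)), yᵢ = Kᵢxᵢ:
  1: x = 0.467, y = 0.798
  2: x = 0.533, y = 0.202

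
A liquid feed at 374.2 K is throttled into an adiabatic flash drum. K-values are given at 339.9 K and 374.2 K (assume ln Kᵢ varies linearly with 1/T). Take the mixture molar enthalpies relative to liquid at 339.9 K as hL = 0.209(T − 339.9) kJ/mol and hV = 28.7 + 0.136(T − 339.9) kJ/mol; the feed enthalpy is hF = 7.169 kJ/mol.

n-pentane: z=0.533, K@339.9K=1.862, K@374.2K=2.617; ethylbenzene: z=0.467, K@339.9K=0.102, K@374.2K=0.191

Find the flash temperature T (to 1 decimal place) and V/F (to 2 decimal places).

T = 350.4 K, V/F = 0.18

Adiabatic flash: solve Rachford–Rice at each trial T, then check hF = ψ·hV(T) + (1−ψ)·hL(T).
  T = 339.9 K: K = (1.862, 0.102), RR gives ψ = 0.052, H_out = 1.486 kJ/mol
  T = 374.2 K: K = (2.617, 0.191), RR gives ψ = 0.370, H_out = 16.862 kJ/mol
  T = 357.0 K: K = (2.224, 0.142), RR gives ψ = 0.240, H_out = 10.149 kJ/mol
  T = 348.4 K: K = (2.039, 0.121), RR gives ψ = 0.156, H_out = 6.168 kJ/mol
  T = 352.7 K: K = (2.131, 0.131), RR gives ψ = 0.200, H_out = 8.232 kJ/mol
  T = 350.5 K: K = (2.083, 0.125), RR gives ψ = 0.178, H_out = 7.197 kJ/mol
Linear interpolation between T = 348.4 (H_out = 6.168) and T = 350.5 (H_out = 7.197) on hF = 7.169 gives T ≈ 350.4 K, at which ψ = 0.18.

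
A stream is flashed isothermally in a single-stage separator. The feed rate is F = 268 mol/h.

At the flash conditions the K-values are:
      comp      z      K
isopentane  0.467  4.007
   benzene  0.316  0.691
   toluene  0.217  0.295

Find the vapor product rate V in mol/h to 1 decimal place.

Material balance + equilibrium reduce to Σ zᵢ(Kᵢ−1)/(1+β(Kᵢ−1)) = 0.
Feasibility: ΣzᵢKᵢ = 2.154, Σzᵢ/Kᵢ = 1.309 — both > 1, two phases present.
Newton iteration, β⁰ = 0.5:
  β = 0.500: g = 0.2092, g' = -0.973 → β = 0.715
  β = 0.715: g = 0.0120, g' = -0.914 → β = 0.728
Converged at β = 0.728.
Then V = β·F = 0.7281·268 = 195.1 mol/h and L = F − V = 72.9 mol/h.

V = 195.1 mol/h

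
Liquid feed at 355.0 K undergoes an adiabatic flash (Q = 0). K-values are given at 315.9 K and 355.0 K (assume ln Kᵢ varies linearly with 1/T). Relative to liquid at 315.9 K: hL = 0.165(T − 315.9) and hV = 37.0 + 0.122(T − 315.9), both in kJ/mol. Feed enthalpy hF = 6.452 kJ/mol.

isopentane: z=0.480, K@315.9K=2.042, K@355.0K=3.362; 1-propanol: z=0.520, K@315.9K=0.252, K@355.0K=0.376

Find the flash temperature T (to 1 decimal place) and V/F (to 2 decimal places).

T = 317.5 K, V/F = 0.17

Adiabatic flash: solve Rachford–Rice at each trial T, then check hF = ψ·hV(T) + (1−ψ)·hL(T).
  T = 315.9 K: K = (2.042, 0.252), RR gives ψ = 0.143, H_out = 5.279 kJ/mol
  T = 355.0 K: K = (3.362, 0.376), RR gives ψ = 0.549, H_out = 25.844 kJ/mol
  T = 335.4 K: K = (2.657, 0.311), RR gives ψ = 0.383, H_out = 17.070 kJ/mol
  T = 325.6 K: K = (2.337, 0.281), RR gives ψ = 0.278, H_out = 11.786 kJ/mol
  T = 320.8 K: K = (2.188, 0.266), RR gives ψ = 0.217, H_out = 8.779 kJ/mol
  T = 318.4 K: K = (2.116, 0.259), RR gives ψ = 0.182, H_out = 7.128 kJ/mol
  T = 317.1 K: K = (2.077, 0.255), RR gives ψ = 0.162, H_out = 6.184 kJ/mol
Linear interpolation between T = 317.1 (H_out = 6.184) and T = 318.4 (H_out = 7.128) on hF = 6.452 gives T ≈ 317.5 K, at which ψ = 0.17.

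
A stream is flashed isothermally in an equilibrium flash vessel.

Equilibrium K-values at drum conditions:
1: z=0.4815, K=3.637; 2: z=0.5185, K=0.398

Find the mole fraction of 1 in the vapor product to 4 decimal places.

Newton iteration, V/F⁰ = 0.61:
  V/F = 0.6100: g = -0.00653, g' = -0.9613 → V/F = 0.6032
Converged at V/F = 0.6032.
Compositions from xᵢ = zᵢ/(1+V/F(Kᵢ−1)), yᵢ = Kᵢxᵢ:
  1: x = 0.1859, y = 0.6760
  2: x = 0.8141, y = 0.3240

y_1 = 0.6760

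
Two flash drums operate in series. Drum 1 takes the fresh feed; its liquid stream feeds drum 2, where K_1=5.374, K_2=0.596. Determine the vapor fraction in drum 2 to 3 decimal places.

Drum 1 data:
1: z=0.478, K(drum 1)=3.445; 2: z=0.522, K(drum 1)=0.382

Drum 1:
Iterate (Newton) starting at ψ₁ = 0.53:
  ψ₁ = 0.530: g = 0.0293, g' = -0.983 → ψ₁ = 0.560
Converged at ψ₁ = 0.560.
Drum-1 compositions:
  1: x = 0.202, y = 0.695
  2: x = 0.798, y = 0.305
Drum-2 feed = drum-1 liquid: z₂ = (0.2018, 0.7982).
Drum 2:
Let ψ₂ = V/F and solve Σ zᵢ(Kᵢ−1)/(1+ψ₂(Kᵢ−1)) = 0.
Feasibility: ΣzᵢKᵢ = 1.560, Σzᵢ/Kᵢ = 1.377 — both > 1, two phases present.
Newton iteration, ψ₂⁰ = 0.5:
  ψ₂ = 0.500: g = -0.1272, g' = -0.585 → ψ₂ = 0.282
  ψ₂ = 0.282: g = 0.0308, g' = -0.939 → ψ₂ = 0.315
  ψ₂ = 0.315: g = 0.0014, g' = -0.853 → ψ₂ = 0.317
Converged at ψ₂ = 0.317.
  1: x = 0.085, y = 0.454
  2: x = 0.915, y = 0.546

V/F (drum 2) = 0.317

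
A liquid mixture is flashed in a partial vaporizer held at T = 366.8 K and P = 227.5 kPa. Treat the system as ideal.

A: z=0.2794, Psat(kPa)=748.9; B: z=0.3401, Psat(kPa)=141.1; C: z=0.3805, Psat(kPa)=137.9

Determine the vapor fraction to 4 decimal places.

ψ = 0.4071

Raoult's law: Kᵢ = Pᵢˢᵃᵗ/P = Pᵢˢᵃᵗ/227.5.
  K_A = 748.9/227.5 = 3.291868, K_B = 141.1/227.5 = 0.620220, K_C = 137.9/227.5 = 0.606154
Let ψ = V/F and solve Σ zᵢ(Kᵢ−1)/(1+ψ(Kᵢ−1)) = 0.
Check two-phase: ΣzᵢKᵢ = 1.3613 > 1 and Σzᵢ/Kᵢ = 1.2610 > 1, so g(0) = 0.3613 > 0 and g(1) = -0.2610 < 0.
Iterate (Newton) starting at ψ = 0.5:
  ψ = 0.5000: g = -0.04764, g' = -0.4850 → ψ = 0.4018
  ψ = 0.4018: g = 0.00293, g' = -0.5494 → ψ = 0.4071
Converged at ψ = 0.4071.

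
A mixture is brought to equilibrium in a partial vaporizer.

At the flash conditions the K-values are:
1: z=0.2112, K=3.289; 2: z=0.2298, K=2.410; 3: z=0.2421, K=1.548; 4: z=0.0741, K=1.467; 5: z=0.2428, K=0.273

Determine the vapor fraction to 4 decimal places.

ψ = 0.8179

Rachford–Rice: g(ψ) = Σ zᵢ(Kᵢ−1)/(1+ψ(Kᵢ−1)) = 0.
g(0) = ΣzᵢKᵢ − 1 = 0.7982 and g(1) = 1 − Σzᵢ/Kᵢ = -0.2559, so a root lies in (0, 1).
Newton iteration, ψ⁰ = 0.5:
  ψ = 0.5000: g = 0.27034, g' = -0.7699 → ψ = 0.8511
  ψ = 0.8511: g = -0.03652, g' = -1.1467 → ψ = 0.8193
  ψ = 0.8193: g = -0.00143, g' = -1.0600 → ψ = 0.8179
Converged at ψ = 0.8179.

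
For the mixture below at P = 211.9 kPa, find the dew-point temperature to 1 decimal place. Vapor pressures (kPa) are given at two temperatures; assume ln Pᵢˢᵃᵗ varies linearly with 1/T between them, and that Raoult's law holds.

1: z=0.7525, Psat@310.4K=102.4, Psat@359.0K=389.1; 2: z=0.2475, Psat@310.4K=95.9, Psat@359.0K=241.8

Dew-point temperature: Σzᵢ·P/Pᵢˢᵃᵗ(T) = 1. Interpolate ln Pᵢˢᵃᵗ = aᵢ + bᵢ/T.
  T = 310.4 K: ΣzᵢP/Pᵢˢᵃᵗ = 2.1040
  T = 359.0 K: ΣzᵢP/Pᵢˢᵃᵗ = 0.6267
  T = 334.7 K: ΣzᵢP/Pᵢˢᵃᵗ = 1.0941
  T = 346.9 K: ΣzᵢP/Pᵢˢᵃᵗ = 0.8183
  T = 340.8 K: ΣzᵢP/Pᵢˢᵃᵗ = 0.9435
  T = 337.8 K: ΣzᵢP/Pᵢˢᵃᵗ = 1.0140
  T = 339.3 K: ΣzᵢP/Pᵢˢᵃᵗ = 0.9779
Interpolating between 337.8 K and 339.3 K gives T ≈ 338.4 K.

T = 338.4 K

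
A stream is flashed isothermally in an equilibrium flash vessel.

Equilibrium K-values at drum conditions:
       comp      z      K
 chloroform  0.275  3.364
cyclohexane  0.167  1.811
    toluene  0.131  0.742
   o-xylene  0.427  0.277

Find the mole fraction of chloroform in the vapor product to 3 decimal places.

Material balance + equilibrium reduce to Σ zᵢ(Kᵢ−1)/(1+ψ(Kᵢ−1)) = 0.
Feasibility: ΣzᵢKᵢ = 1.443, Σzᵢ/Kᵢ = 1.892 — both > 1, two phases present.
Iterate (Newton) starting at ψ = 0.43:
  ψ = 0.430: g = -0.0632, g' = -0.919 → ψ = 0.361
  ψ = 0.361: g = 0.0003, g' = -0.932 → ψ = 0.362
Converged at ψ = 0.362.
Compositions from xᵢ = zᵢ/(1+ψ(Kᵢ−1)), yᵢ = Kᵢxᵢ:
  chloroform: x = 0.148, y = 0.499
  cyclohexane: x = 0.129, y = 0.234
  toluene: x = 0.144, y = 0.107
  o-xylene: x = 0.578, y = 0.160

y_chloroform = 0.499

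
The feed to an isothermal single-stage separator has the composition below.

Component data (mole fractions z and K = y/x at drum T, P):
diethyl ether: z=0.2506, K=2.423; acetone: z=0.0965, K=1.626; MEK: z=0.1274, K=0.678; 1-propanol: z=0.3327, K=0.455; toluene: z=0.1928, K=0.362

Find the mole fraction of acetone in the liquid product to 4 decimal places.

x_acetone = 0.0905

Newton iteration, β⁰ = 0.58:
  β = 0.5800: g = -0.27115, g' = -0.6017 → β = 0.1293
  β = 0.1293: g = -0.01488, g' = -0.6163 → β = 0.1052
  β = 0.1052: g = 0.00019, g' = -0.6327 → β = 0.1055
Converged at β = 0.1055.
Compositions from xᵢ = zᵢ/(1+β(Kᵢ−1)), yᵢ = Kᵢxᵢ:
  diethyl ether: x = 0.2179, y = 0.5280
  acetone: x = 0.0905, y = 0.1472
  MEK: x = 0.1319, y = 0.0894
  1-propanol: x = 0.3530, y = 0.1606
  toluene: x = 0.2067, y = 0.0748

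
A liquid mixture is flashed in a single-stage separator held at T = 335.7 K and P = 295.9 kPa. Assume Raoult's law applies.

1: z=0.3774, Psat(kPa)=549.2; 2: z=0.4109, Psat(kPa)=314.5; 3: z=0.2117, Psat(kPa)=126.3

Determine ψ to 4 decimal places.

ψ = 0.7766

Raoult's law: Kᵢ = Pᵢˢᵃᵗ/P = Pᵢˢᵃᵗ/295.9.
  K_1 = 549.2/295.9 = 1.856032, K_2 = 314.5/295.9 = 1.062859, K_3 = 126.3/295.9 = 0.426833
Iterate (Newton) starting at ψ = 0.65:
  ψ = 0.6500: g = 0.03900, g' = -0.2923 → ψ = 0.7834
  ψ = 0.7834: g = -0.00223, g' = -0.3297 → ψ = 0.7766
Converged at ψ = 0.7766.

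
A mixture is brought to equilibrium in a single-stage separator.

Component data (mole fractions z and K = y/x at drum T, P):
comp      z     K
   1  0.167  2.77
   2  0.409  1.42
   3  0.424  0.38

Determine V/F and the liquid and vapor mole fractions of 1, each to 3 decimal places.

V/F = 0.343, x_1 = 0.104, y_1 = 0.288

Rachford–Rice: g(V/F) = Σ zᵢ(Kᵢ−1)/(1+V/F(Kᵢ−1)) = 0.
Check two-phase: ΣzᵢKᵢ = 1.204 > 1 and Σzᵢ/Kᵢ = 1.464 > 1, so g(0) = 0.204 > 0 and g(1) = -0.464 < 0.
Newton iteration, V/F⁰ = 0.5:
  V/F = 0.500: g = -0.0822, g' = -0.539 → V/F = 0.347
  V/F = 0.347: g = -0.0021, g' = -0.520 → V/F = 0.343
Converged at V/F = 0.343.
Compositions from xᵢ = zᵢ/(1+V/F(Kᵢ−1)), yᵢ = Kᵢxᵢ:
  1: x = 0.104, y = 0.288
  2: x = 0.357, y = 0.508
  3: x = 0.539, y = 0.205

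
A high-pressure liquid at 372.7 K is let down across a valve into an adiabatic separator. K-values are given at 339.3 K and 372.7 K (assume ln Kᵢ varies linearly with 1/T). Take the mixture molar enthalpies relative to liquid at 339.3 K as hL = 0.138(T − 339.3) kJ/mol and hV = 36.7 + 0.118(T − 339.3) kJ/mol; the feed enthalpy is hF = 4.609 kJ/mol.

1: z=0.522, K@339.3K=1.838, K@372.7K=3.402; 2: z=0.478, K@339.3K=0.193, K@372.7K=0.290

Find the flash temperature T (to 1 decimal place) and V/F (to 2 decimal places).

Adiabatic flash: solve Rachford–Rice at each trial T, then check hF = ψ·hV(T) + (1−ψ)·hL(T).
  T = 339.3 K: K = (1.838, 0.193), RR gives ψ = 0.076, H_out = 2.805 kJ/mol
  T = 372.7 K: K = (3.402, 0.290), RR gives ψ = 0.536, H_out = 23.930 kJ/mol
  T = 356.0 K: K = (2.537, 0.239), RR gives ψ = 0.375, H_out = 15.935 kJ/mol
  T = 347.6 K: K = (2.166, 0.215), RR gives ψ = 0.255, H_out = 10.462 kJ/mol
  T = 343.5 K: K = (1.999, 0.204), RR gives ψ = 0.177, H_out = 7.074 kJ/mol
  T = 341.4 K: K = (1.917, 0.198), RR gives ψ = 0.130, H_out = 5.062 kJ/mol
Linear interpolation between T = 339.3 (H_out = 2.805) and T = 341.4 (H_out = 5.062) on hF = 4.609 gives T ≈ 341.0 K, at which ψ = 0.12.

T = 341.0 K, V/F = 0.12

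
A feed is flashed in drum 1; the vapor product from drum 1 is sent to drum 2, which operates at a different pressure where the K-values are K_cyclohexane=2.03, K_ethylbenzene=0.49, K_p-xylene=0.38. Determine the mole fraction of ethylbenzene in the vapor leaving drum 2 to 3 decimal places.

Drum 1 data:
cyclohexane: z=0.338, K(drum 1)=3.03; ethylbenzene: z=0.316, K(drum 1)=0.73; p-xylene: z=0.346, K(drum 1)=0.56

Drum 1:
Material balance + equilibrium reduce to Σ zᵢ(Kᵢ−1)/(1+ψ₁(Kᵢ−1)) = 0.
g(0) = ΣzᵢKᵢ − 1 = 0.449 and g(1) = 1 − Σzᵢ/Kᵢ = -0.162, so a root lies in (0, 1).
Newton iteration, ψ₁⁰ = 0.68:
  ψ₁ = 0.680: g = -0.0335, g' = -0.417 → ψ₁ = 0.600
  ψ₁ = 0.600: g = 0.0009, g' = -0.440 → ψ₁ = 0.602
Converged at ψ₁ = 0.602.
Drum-1 compositions:
  cyclohexane: x = 0.152, y = 0.461
  ethylbenzene: x = 0.377, y = 0.275
  p-xylene: x = 0.471, y = 0.264
Drum-2 feed = drum-1 vapor: z₂ = (0.4611, 0.2754, 0.2635).
Drum 2:
Rachford–Rice: g(ψ₂) = Σ zᵢ(Kᵢ−1)/(1+ψ₂(Kᵢ−1)) = 0.
g(0) = ΣzᵢKᵢ − 1 = 0.171 and g(1) = 1 − Σzᵢ/Kᵢ = -0.483, so a root lies in (0, 1).
Newton–Raphson from ψ₂ = 0.46:
  ψ₂ = 0.460: g = -0.0898, g' = -0.546 → ψ₂ = 0.295
  ψ₂ = 0.295: g = -0.0012, g' = -0.539 → ψ₂ = 0.293
Converged at ψ₂ = 0.293.
  cyclohexane: x = 0.354, y = 0.719
  ethylbenzene: x = 0.324, y = 0.159
  p-xylene: x = 0.322, y = 0.122

y_ethylbenzene (drum 2) = 0.159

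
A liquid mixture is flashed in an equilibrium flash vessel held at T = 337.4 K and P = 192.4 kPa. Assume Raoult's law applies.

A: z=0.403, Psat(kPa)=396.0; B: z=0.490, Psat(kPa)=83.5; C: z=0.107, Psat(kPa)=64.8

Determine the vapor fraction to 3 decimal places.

ψ = 0.126

Raoult's law: Kᵢ = Pᵢˢᵃᵗ/P = Pᵢˢᵃᵗ/192.4.
  K_A = 396.0/192.4 = 2.05821, K_B = 83.5/192.4 = 0.43399, K_C = 64.8/192.4 = 0.33680
Let ψ = V/F and solve Σ zᵢ(Kᵢ−1)/(1+ψ(Kᵢ−1)) = 0.
g(0) = ΣzᵢKᵢ − 1 = 0.078 and g(1) = 1 − Σzᵢ/Kᵢ = -0.643, so a root lies in (0, 1).
Newton–Raphson from ψ = 0.53:
  ψ = 0.530: g = -0.2324, g' = -0.617 → ψ = 0.154
  ψ = 0.154: g = -0.0160, g' = -0.581 → ψ = 0.126
Converged at ψ = 0.126.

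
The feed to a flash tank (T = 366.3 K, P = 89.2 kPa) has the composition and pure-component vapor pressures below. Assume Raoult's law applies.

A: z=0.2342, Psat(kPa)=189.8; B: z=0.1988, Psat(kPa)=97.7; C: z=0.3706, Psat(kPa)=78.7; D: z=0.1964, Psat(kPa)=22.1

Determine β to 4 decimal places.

β = 0.2434

Raoult's law: Kᵢ = Pᵢˢᵃᵗ/P = Pᵢˢᵃᵗ/89.2.
  K_A = 189.8/89.2 = 2.127803, K_B = 97.7/89.2 = 1.095291, K_C = 78.7/89.2 = 0.882287, K_D = 22.1/89.2 = 0.247758
Let β = V/F and solve Σ zᵢ(Kᵢ−1)/(1+β(Kᵢ−1)) = 0.
g(0) = ΣzᵢKᵢ − 1 = 0.0917 and g(1) = 1 − Σzᵢ/Kᵢ = -0.5043, so a root lies in (0, 1).
Newton iteration, β⁰ = 0.57:
  β = 0.5700: g = -0.12666, g' = -0.4585 → β = 0.2938
  β = 0.2938: g = -0.01801, g' = -0.3584 → β = 0.2435
  β = 0.2435: g = -0.00005, g' = -0.3571 → β = 0.2434
Converged at β = 0.2434.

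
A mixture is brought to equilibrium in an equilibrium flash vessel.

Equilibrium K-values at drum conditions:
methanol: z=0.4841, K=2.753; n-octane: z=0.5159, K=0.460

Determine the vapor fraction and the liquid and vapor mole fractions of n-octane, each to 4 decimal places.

Rachford–Rice: g(ψ) = Σ zᵢ(Kᵢ−1)/(1+ψ(Kᵢ−1)) = 0.
Feasibility: ΣzᵢKᵢ = 1.5700, Σzᵢ/Kᵢ = 1.2974 — both > 1, two phases present.
Newton–Raphson from ψ = 0.63:
  ψ = 0.6300: g = -0.01896, g' = -0.6815 → ψ = 0.6022
Converged at ψ = 0.6022.
Compositions from xᵢ = zᵢ/(1+ψ(Kᵢ−1)), yᵢ = Kᵢxᵢ:
  methanol: x = 0.2355, y = 0.6483
  n-octane: x = 0.7645, y = 0.3517

ψ = 0.6022, x_n-octane = 0.7645, y_n-octane = 0.3517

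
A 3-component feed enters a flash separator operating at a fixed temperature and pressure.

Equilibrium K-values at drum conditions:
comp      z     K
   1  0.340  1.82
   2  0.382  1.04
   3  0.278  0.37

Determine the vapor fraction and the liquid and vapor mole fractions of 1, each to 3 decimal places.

Rachford–Rice: g(ψ) = Σ zᵢ(Kᵢ−1)/(1+ψ(Kᵢ−1)) = 0.
Check two-phase: ΣzᵢKᵢ = 1.119 > 1 and Σzᵢ/Kᵢ = 1.305 > 1, so g(0) = 0.119 > 0 and g(1) = -0.305 < 0.
Newton–Raphson from ψ = 0.5:
  ψ = 0.500: g = -0.0430, g' = -0.351 → ψ = 0.377
  ψ = 0.377: g = -0.0018, g' = -0.324 → ψ = 0.372
Converged at ψ = 0.372.
Compositions from xᵢ = zᵢ/(1+ψ(Kᵢ−1)), yᵢ = Kᵢxᵢ:
  1: x = 0.261, y = 0.474
  2: x = 0.376, y = 0.391
  3: x = 0.363, y = 0.134

ψ = 0.372, x_1 = 0.261, y_1 = 0.474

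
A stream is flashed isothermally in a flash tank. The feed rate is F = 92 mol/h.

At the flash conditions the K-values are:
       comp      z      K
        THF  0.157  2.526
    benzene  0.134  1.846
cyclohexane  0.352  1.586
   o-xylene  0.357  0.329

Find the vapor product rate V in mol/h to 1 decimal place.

Material balance + equilibrium reduce to Σ zᵢ(Kᵢ−1)/(1+ψ(Kᵢ−1)) = 0.
Check two-phase: ΣzᵢKᵢ = 1.320 > 1 and Σzᵢ/Kᵢ = 1.442 > 1, so g(0) = 0.320 > 0 and g(1) = -0.442 < 0.
Newton iteration, ψ⁰ = 0.64:
  ψ = 0.640: g = -0.0751, g' = -0.692 → ψ = 0.531
  ψ = 0.531: g = -0.0045, g' = -0.616 → ψ = 0.524
Converged at ψ = 0.524.
Then V = ψ·F = 0.5241·92 = 48.2 mol/h and L = F − V = 43.8 mol/h.

V = 48.2 mol/h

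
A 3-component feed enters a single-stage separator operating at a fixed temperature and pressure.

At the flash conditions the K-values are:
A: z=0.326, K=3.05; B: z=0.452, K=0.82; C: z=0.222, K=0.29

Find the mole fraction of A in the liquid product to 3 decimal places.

x_A = 0.162

Material balance + equilibrium reduce to Σ zᵢ(Kᵢ−1)/(1+β(Kᵢ−1)) = 0.
Feasibility: ΣzᵢKᵢ = 1.429, Σzᵢ/Kᵢ = 1.424 — both > 1, two phases present.
Newton iteration, β⁰ = 0.63:
  β = 0.630: g = -0.0853, g' = -0.646 → β = 0.498
  β = 0.498: g = -0.0025, g' = -0.621 → β = 0.494
Converged at β = 0.494.
Compositions from xᵢ = zᵢ/(1+β(Kᵢ−1)), yᵢ = Kᵢxᵢ:
  A: x = 0.162, y = 0.494
  B: x = 0.496, y = 0.407
  C: x = 0.342, y = 0.099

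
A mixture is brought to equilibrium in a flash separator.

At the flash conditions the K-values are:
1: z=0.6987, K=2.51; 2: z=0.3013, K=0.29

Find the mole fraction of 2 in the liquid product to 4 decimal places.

x_2 = 0.6802

Material balance + equilibrium reduce to Σ zᵢ(Kᵢ−1)/(1+V/F(Kᵢ−1)) = 0.
Check two-phase: ΣzᵢKᵢ = 1.8411 > 1 and Σzᵢ/Kᵢ = 1.3173 > 1, so g(0) = 0.8411 > 0 and g(1) = -0.3173 < 0.
Binary case is linear: z₁(K₁−1)(1+V/F(K₂−1)) + z₂(K₂−1)(1+V/F(K₁−1)) = 0
⇒ V/F = [z₁(K₁−1)+z₂(K₂−1)] / [−(K₁−1)(K₂−1)] = 0.84111/1.07210 = 0.7845
Compositions from xᵢ = zᵢ/(1+V/F(Kᵢ−1)), yᵢ = Kᵢxᵢ:
  1: x = 0.3198, y = 0.8027
  2: x = 0.6802, y = 0.1973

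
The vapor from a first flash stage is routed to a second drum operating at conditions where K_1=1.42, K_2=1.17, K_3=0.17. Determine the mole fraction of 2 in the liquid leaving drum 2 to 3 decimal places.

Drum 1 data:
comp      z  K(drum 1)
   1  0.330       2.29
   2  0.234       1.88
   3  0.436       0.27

Drum 1:
Material balance + equilibrium reduce to Σ zᵢ(Kᵢ−1)/(1+ψ₁(Kᵢ−1)) = 0.
Check two-phase: ΣzᵢKᵢ = 1.313 > 1 and Σzᵢ/Kᵢ = 1.883 > 1, so g(0) = 0.313 > 0 and g(1) = -0.883 < 0.
Iterate (Newton) starting at ψ₁ = 0.5:
  ψ₁ = 0.500: g = -0.0994, g' = -0.867 → ψ₁ = 0.385
  ψ₁ = 0.385: g = -0.0046, g' = -0.796 → ψ₁ = 0.379
Converged at ψ₁ = 0.379.
Drum-1 compositions:
  1: x = 0.222, y = 0.507
  2: x = 0.175, y = 0.330
  3: x = 0.603, y = 0.163
Drum-2 feed = drum-1 vapor: z₂ = (0.5074, 0.3298, 0.1628).
Drum 2:
Newton iteration, ψ₂⁰ = 0.5:
  ψ₂ = 0.500: g = -0.0032, g' = -0.397 → ψ₂ = 0.492
Converged at ψ₂ = 0.492.
  1: x = 0.421, y = 0.597
  2: x = 0.304, y = 0.356
  3: x = 0.275, y = 0.047

x_2 (drum 2) = 0.304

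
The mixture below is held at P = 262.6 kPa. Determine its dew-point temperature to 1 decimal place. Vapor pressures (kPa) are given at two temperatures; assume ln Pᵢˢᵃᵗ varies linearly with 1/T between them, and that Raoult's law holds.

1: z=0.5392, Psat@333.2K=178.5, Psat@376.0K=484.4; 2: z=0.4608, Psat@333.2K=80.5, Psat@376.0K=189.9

T = 372.1 K

Dew-point temperature: Σzᵢ·P/Pᵢˢᵃᵗ(T) = 1. Interpolate ln Pᵢˢᵃᵗ = aᵢ + bᵢ/T.
  T = 333.2 K: ΣzᵢP/Pᵢˢᵃᵗ = 2.2964
  T = 376.0 K: ΣzᵢP/Pᵢˢᵃᵗ = 0.9295
  T = 354.6 K: ΣzᵢP/Pᵢˢᵃᵗ = 1.4209
  T = 365.3 K: ΣzᵢP/Pᵢˢᵃᵗ = 1.1420
  T = 370.6 K: ΣzᵢP/Pᵢˢᵃᵗ = 1.0297
  T = 373.3 K: ΣzᵢP/Pᵢˢᵃᵗ = 0.9780
  T = 372.0 K: ΣzᵢP/Pᵢˢᵃᵗ = 1.0025
Interpolating between 372.0 K and 373.3 K gives T ≈ 372.1 K.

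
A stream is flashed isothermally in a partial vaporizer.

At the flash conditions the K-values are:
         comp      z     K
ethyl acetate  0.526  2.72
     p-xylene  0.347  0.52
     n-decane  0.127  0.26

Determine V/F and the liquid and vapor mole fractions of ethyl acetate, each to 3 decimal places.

V/F = 0.655, x_ethyl acetate = 0.247, y_ethyl acetate = 0.673

Newton–Raphson from V/F = 0.59:
  V/F = 0.590: g = 0.0499, g' = -0.758 → V/F = 0.656
  V/F = 0.656: g = -0.0005, g' = -0.776 → V/F = 0.655
Converged at V/F = 0.655.
Compositions from xᵢ = zᵢ/(1+V/F(Kᵢ−1)), yᵢ = Kᵢxᵢ:
  ethyl acetate: x = 0.247, y = 0.673
  p-xylene: x = 0.506, y = 0.263
  n-decane: x = 0.247, y = 0.064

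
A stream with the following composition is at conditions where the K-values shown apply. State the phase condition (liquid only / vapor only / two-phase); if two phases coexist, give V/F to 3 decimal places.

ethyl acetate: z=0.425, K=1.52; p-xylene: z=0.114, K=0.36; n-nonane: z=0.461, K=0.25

liquid only

ΣzᵢKᵢ = 0.802; Σzᵢ/Kᵢ = 2.440.
Since ΣzᵢKᵢ < 1 the mixture is below its bubble point — single liquid phase.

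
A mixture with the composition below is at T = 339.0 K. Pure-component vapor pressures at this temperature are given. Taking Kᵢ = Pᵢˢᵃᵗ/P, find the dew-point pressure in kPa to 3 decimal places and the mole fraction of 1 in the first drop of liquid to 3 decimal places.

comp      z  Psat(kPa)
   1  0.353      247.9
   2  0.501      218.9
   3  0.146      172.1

At the dew point ψ → 1, so Σzᵢ/Kᵢ = 1 with Kᵢ = Pᵢˢᵃᵗ/P ⇒ 1/P = Σzᵢ/Pᵢˢᵃᵗ.
1/P = 0.353/247.9 + 0.501/218.9 + 0.146/172.1 = 0.004561 ⇒ P = 219.249 kPa
xᵢ = zᵢP/Pᵢˢᵃᵗ ⇒ x_1 = 0.353·219.249/247.9 = 0.312

Pdew = 219.249 kPa, x_1 = 0.312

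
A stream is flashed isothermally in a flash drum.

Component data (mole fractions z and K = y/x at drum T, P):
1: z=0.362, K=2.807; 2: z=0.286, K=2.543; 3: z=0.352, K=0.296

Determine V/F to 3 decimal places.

Material balance + equilibrium reduce to Σ zᵢ(Kᵢ−1)/(1+V/F(Kᵢ−1)) = 0.
g(0) = ΣzᵢKᵢ − 1 = 0.848 and g(1) = 1 − Σzᵢ/Kᵢ = -0.431, so a root lies in (0, 1).
Newton–Raphson from V/F = 0.61:
  V/F = 0.610: g = 0.1042, g' = -0.984 → V/F = 0.716
  V/F = 0.716: g = -0.0047, g' = -1.087 → V/F = 0.712
Converged at V/F = 0.712.

V/F = 0.712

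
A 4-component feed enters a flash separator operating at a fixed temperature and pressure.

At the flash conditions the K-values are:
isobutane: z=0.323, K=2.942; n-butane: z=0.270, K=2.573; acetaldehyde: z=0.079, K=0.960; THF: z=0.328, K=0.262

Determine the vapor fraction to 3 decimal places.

ψ = 0.668

Let ψ = V/F and solve Σ zᵢ(Kᵢ−1)/(1+ψ(Kᵢ−1)) = 0.
Check two-phase: ΣzᵢKᵢ = 1.807 > 1 and Σzᵢ/Kᵢ = 1.549 > 1, so g(0) = 0.807 > 0 and g(1) = -0.549 < 0.
Newton–Raphson from ψ = 0.5:
  ψ = 0.500: g = 0.1691, g' = -0.972 → ψ = 0.674
  ψ = 0.674: g = -0.0071, g' = -1.093 → ψ = 0.668
Converged at ψ = 0.668.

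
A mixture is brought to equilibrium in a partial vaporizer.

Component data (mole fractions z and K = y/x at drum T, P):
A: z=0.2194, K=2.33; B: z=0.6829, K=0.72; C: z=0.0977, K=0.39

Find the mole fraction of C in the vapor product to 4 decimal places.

Material balance + equilibrium reduce to Σ zᵢ(Kᵢ−1)/(1+V/F(Kᵢ−1)) = 0.
Check two-phase: ΣzᵢKᵢ = 1.0410 > 1 and Σzᵢ/Kᵢ = 1.2931 > 1, so g(0) = 0.0410 > 0 and g(1) = -0.2931 < 0.
Iterate (Newton) starting at V/F = 0.5:
  V/F = 0.5000: g = -0.13283, g' = -0.2876 → V/F = 0.0382
  V/F = 0.0382: g = 0.02339, g' = -0.4443 → V/F = 0.0909
  V/F = 0.0909: g = 0.00104, g' = -0.4060 → V/F = 0.0934
Converged at V/F = 0.0934.
Compositions from xᵢ = zᵢ/(1+V/F(Kᵢ−1)), yᵢ = Kᵢxᵢ:
  A: x = 0.1951, y = 0.4547
  B: x = 0.7012, y = 0.5049
  C: x = 0.1036, y = 0.0404

y_C = 0.0404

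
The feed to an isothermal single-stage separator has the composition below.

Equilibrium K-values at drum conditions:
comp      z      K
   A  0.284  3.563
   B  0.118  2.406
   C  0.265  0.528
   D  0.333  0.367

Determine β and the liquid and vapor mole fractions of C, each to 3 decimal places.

β = 0.434, x_C = 0.333, y_C = 0.176

Rachford–Rice: g(β) = Σ zᵢ(Kᵢ−1)/(1+β(Kᵢ−1)) = 0.
Check two-phase: ΣzᵢKᵢ = 1.558 > 1 and Σzᵢ/Kᵢ = 1.538 > 1, so g(0) = 0.558 > 0 and g(1) = -0.538 < 0.
Newton–Raphson from β = 0.5:
  β = 0.500: g = -0.0557, g' = -0.826 → β = 0.433
  β = 0.433: g = 0.0009, g' = -0.856 → β = 0.434
Converged at β = 0.434.
Compositions from xᵢ = zᵢ/(1+β(Kᵢ−1)), yᵢ = Kᵢxᵢ:
  A: x = 0.135, y = 0.479
  B: x = 0.073, y = 0.176
  C: x = 0.333, y = 0.176
  D: x = 0.459, y = 0.168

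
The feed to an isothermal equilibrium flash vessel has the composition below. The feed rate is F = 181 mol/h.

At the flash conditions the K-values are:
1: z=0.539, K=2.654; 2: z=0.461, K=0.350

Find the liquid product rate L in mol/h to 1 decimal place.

L = 81.4 mol/h

Material balance + equilibrium reduce to Σ zᵢ(Kᵢ−1)/(1+V/F(Kᵢ−1)) = 0.
Feasibility: ΣzᵢKᵢ = 1.592, Σzᵢ/Kᵢ = 1.520 — both > 1, two phases present.
Binary case is linear: z₁(K₁−1)(1+V/F(K₂−1)) + z₂(K₂−1)(1+V/F(K₁−1)) = 0
⇒ V/F = [z₁(K₁−1)+z₂(K₂−1)] / [−(K₁−1)(K₂−1)] = 0.5919/1.0751 = 0.551
Then V = V/F·F = 0.5505·181 = 99.6 mol/h and L = F − V = 81.4 mol/h.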